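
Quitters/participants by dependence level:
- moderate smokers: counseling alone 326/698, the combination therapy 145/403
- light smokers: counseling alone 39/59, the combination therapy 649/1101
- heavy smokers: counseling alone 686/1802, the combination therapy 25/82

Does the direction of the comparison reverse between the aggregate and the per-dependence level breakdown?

Yes

Moderate smokers: counseling alone 326/698 = 46.7%, the combination therapy 145/403 = 36.0% → counseling alone
Light smokers: counseling alone 39/59 = 66.1%, the combination therapy 649/1101 = 58.9% → counseling alone
Heavy smokers: counseling alone 686/1802 = 38.1%, the combination therapy 25/82 = 30.5% → counseling alone
Overall: counseling alone 1051/2559 = 41.1%, the combination therapy 819/1586 = 51.6% → the combination therapy
Counseling alone wins each dependence group but the combination therapy wins overall — the comparison reverses. Counseling alone's participants skew toward heavy smokers, which has a lower base rate.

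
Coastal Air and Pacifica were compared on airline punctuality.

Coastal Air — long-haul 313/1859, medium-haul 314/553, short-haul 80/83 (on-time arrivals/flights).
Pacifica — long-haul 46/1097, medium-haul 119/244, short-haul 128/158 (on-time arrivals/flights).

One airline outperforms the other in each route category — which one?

Coastal Air

Long-haul: Coastal Air 313/1859 = 16.8%, Pacifica 46/1097 = 4.2% → Coastal Air
Medium-haul: Coastal Air 314/553 = 56.8%, Pacifica 119/244 = 48.8% → Coastal Air
Short-haul: Coastal Air 80/83 = 96.4%, Pacifica 128/158 = 81.0% → Coastal Air
Coastal Air has the higher rate in all 3 groups.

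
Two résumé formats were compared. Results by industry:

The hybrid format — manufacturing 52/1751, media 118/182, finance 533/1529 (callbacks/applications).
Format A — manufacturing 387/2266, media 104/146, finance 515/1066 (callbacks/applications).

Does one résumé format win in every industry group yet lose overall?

No

Manufacturing: the hybrid format 52/1751 = 3.0%, Format A 387/2266 = 17.1% → Format A
Media: the hybrid format 118/182 = 64.8%, Format A 104/146 = 71.2% → Format A
Finance: the hybrid format 533/1529 = 34.9%, Format A 515/1066 = 48.3% → Format A
Overall: the hybrid format 703/3462 = 20.3%, Format A 1006/3478 = 28.9% → Format A
Format A wins overall and in every industry group — no reversal.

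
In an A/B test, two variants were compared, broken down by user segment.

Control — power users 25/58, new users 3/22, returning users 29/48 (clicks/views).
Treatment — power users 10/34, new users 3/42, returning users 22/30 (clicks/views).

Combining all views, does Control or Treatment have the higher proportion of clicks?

Power users: Control 25/58 = 43.1%, Treatment 10/34 = 29.4% → Control
New users: Control 3/22 = 13.6%, Treatment 3/42 = 7.1% → Control
Returning users: Control 29/48 = 60.4%, Treatment 22/30 = 73.3% → Treatment
Overall: Control 57/128 = 44.5%, Treatment 35/106 = 33.0% → Control
(Neither sweeps every user group, but Control has the higher pooled rate.)

Control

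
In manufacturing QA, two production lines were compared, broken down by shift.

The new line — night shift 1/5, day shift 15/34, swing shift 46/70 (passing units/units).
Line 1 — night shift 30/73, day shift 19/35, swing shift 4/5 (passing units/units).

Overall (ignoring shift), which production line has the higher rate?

Night shift: the new line 1/5 = 20.0%, Line 1 30/73 = 41.1% → Line 1
Day shift: the new line 15/34 = 44.1%, Line 1 19/35 = 54.3% → Line 1
Swing shift: the new line 46/70 = 65.7%, Line 1 4/5 = 80.0% → Line 1
Overall: the new line 62/109 = 56.9%, Line 1 53/113 = 46.9% → the new line
(Line 1 wins every shift group but the new line wins overall — Line 1's units skew toward the low-rate night shift group.)

the new line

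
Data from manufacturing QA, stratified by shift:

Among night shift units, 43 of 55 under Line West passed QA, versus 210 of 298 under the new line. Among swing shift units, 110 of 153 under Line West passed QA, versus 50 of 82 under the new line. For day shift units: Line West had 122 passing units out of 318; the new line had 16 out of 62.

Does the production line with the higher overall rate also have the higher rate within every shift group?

Night shift: Line West 43/55 = 78.2%, the new line 210/298 = 70.5% → Line West
Swing shift: Line West 110/153 = 71.9%, the new line 50/82 = 61.0% → Line West
Day shift: Line West 122/318 = 38.4%, the new line 16/62 = 25.8% → Line West
Overall: Line West 275/526 = 52.3%, the new line 276/442 = 62.4% → the new line
Line West wins each shift group but the new line wins overall — the comparison reverses. Line West's units skew toward day shift, which has a lower base rate.

No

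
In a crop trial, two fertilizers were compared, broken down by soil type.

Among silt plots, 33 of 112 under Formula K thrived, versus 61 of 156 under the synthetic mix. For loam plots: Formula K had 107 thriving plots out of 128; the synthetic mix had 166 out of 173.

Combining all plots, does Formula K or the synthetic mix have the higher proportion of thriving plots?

the synthetic mix

Silt: Formula K 33/112 = 29.5%, the synthetic mix 61/156 = 39.1% → the synthetic mix
Loam: Formula K 107/128 = 83.6%, the synthetic mix 166/173 = 96.0% → the synthetic mix
Overall: Formula K 140/240 = 58.3%, the synthetic mix 227/329 = 69.0% → the synthetic mix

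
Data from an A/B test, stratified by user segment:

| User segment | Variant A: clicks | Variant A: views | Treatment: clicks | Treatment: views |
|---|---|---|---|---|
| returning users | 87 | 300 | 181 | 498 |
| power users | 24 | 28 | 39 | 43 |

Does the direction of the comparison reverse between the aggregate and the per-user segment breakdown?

No

Returning users: Variant A 87/300 = 29.0%, Treatment 181/498 = 36.3% → Treatment
Power users: Variant A 24/28 = 85.7%, Treatment 39/43 = 90.7% → Treatment
Overall: Variant A 111/328 = 33.8%, Treatment 220/541 = 40.7% → Treatment
Treatment wins overall and in every user group — no reversal.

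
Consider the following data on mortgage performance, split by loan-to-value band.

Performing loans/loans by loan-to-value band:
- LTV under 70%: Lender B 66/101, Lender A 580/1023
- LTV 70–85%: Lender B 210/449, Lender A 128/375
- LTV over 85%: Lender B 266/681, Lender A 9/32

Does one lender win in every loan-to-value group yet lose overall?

LTV under 70%: Lender B 66/101 = 65.3%, Lender A 580/1023 = 56.7% → Lender B
LTV 70–85%: Lender B 210/449 = 46.8%, Lender A 128/375 = 34.1% → Lender B
LTV over 85%: Lender B 266/681 = 39.1%, Lender A 9/32 = 28.1% → Lender B
Overall: Lender B 542/1231 = 44.0%, Lender A 717/1430 = 50.1% → Lender A
Lender B wins each loan-to-value group but Lender A wins overall — the comparison reverses. Lender B's loans skew toward LTV over 85%, which has a lower base rate.

Yes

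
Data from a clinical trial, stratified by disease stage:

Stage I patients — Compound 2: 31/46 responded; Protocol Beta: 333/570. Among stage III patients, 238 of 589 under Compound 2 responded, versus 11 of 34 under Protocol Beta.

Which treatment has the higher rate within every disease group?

Compound 2

Stage I: Compound 2 31/46 = 67.4%, Protocol Beta 333/570 = 58.4% → Compound 2
Stage III: Compound 2 238/589 = 40.4%, Protocol Beta 11/34 = 32.4% → Compound 2
Compound 2 has the higher rate in both groups.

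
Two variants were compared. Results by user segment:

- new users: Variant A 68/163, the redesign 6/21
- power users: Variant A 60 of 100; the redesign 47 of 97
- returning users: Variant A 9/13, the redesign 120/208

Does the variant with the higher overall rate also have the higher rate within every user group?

No

New users: Variant A 68/163 = 41.7%, the redesign 6/21 = 28.6% → Variant A
Power users: Variant A 60/100 = 60.0%, the redesign 47/97 = 48.5% → Variant A
Returning users: Variant A 9/13 = 69.2%, the redesign 120/208 = 57.7% → Variant A
Overall: Variant A 137/276 = 49.6%, the redesign 173/326 = 53.1% → the redesign
Variant A wins each user group but the redesign wins overall — the comparison reverses. Variant A's views skew toward new users, which has a lower base rate.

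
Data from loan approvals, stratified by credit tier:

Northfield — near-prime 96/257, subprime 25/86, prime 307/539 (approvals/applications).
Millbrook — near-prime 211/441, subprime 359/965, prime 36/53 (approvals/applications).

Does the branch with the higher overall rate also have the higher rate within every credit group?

Near-prime: Northfield 96/257 = 37.4%, Millbrook 211/441 = 47.8% → Millbrook
Subprime: Northfield 25/86 = 29.1%, Millbrook 359/965 = 37.2% → Millbrook
Prime: Northfield 307/539 = 57.0%, Millbrook 36/53 = 67.9% → Millbrook
Overall: Northfield 428/882 = 48.5%, Millbrook 606/1459 = 41.5% → Northfield
Millbrook wins each credit group but Northfield wins overall — the comparison reverses. Millbrook's applications skew toward subprime, which has a lower base rate.

No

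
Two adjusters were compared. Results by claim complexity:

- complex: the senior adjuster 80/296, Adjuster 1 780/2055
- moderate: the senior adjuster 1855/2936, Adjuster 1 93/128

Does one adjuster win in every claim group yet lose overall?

Complex: the senior adjuster 80/296 = 27.0%, Adjuster 1 780/2055 = 38.0% → Adjuster 1
Moderate: the senior adjuster 1855/2936 = 63.2%, Adjuster 1 93/128 = 72.7% → Adjuster 1
Overall: the senior adjuster 1935/3232 = 59.9%, Adjuster 1 873/2183 = 40.0% → the senior adjuster
Adjuster 1 wins each claim group but the senior adjuster wins overall — the comparison reverses. Adjuster 1's claims skew toward complex, which has a lower base rate.

Yes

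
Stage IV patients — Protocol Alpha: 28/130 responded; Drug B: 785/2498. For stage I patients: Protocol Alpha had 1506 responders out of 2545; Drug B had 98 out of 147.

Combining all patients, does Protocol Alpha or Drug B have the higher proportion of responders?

Stage IV: Protocol Alpha 28/130 = 21.5%, Drug B 785/2498 = 31.4% → Drug B
Stage I: Protocol Alpha 1506/2545 = 59.2%, Drug B 98/147 = 66.7% → Drug B
Overall: Protocol Alpha 1534/2675 = 57.3%, Drug B 883/2645 = 33.4% → Protocol Alpha
(Drug B wins every disease group but Protocol Alpha wins overall — Drug B's patients skew toward the low-rate stage IV group.)

Protocol Alpha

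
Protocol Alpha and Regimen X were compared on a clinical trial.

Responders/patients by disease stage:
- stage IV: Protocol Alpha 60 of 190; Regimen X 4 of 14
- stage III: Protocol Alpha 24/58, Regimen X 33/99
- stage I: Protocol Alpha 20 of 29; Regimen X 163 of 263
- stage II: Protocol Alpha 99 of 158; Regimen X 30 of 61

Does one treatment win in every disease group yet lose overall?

Yes

Stage IV: Protocol Alpha 60/190 = 31.6%, Regimen X 4/14 = 28.6% → Protocol Alpha
Stage III: Protocol Alpha 24/58 = 41.4%, Regimen X 33/99 = 33.3% → Protocol Alpha
Stage I: Protocol Alpha 20/29 = 69.0%, Regimen X 163/263 = 62.0% → Protocol Alpha
Stage II: Protocol Alpha 99/158 = 62.7%, Regimen X 30/61 = 49.2% → Protocol Alpha
Overall: Protocol Alpha 203/435 = 46.7%, Regimen X 230/437 = 52.6% → Regimen X
Protocol Alpha wins each disease group but Regimen X wins overall — the comparison reverses. Protocol Alpha's patients skew toward stage IV, which has a lower base rate.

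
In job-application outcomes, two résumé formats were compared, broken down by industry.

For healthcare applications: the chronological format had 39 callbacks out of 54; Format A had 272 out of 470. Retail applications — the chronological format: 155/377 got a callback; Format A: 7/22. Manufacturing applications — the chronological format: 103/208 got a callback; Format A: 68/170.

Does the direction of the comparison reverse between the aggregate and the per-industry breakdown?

Healthcare: the chronological format 39/54 = 72.2%, Format A 272/470 = 57.9% → the chronological format
Retail: the chronological format 155/377 = 41.1%, Format A 7/22 = 31.8% → the chronological format
Manufacturing: the chronological format 103/208 = 49.5%, Format A 68/170 = 40.0% → the chronological format
Overall: the chronological format 297/639 = 46.5%, Format A 347/662 = 52.4% → Format A
The chronological format wins each industry group but Format A wins overall — the comparison reverses. The chronological format's applications skew toward retail, which has a lower base rate.

Yes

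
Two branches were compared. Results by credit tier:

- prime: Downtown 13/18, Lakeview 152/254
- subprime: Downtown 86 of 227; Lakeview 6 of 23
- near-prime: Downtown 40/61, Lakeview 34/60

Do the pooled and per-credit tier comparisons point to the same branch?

Prime: Downtown 13/18 = 72.2%, Lakeview 152/254 = 59.8% → Downtown
Subprime: Downtown 86/227 = 37.9%, Lakeview 6/23 = 26.1% → Downtown
Near-prime: Downtown 40/61 = 65.6%, Lakeview 34/60 = 56.7% → Downtown
Overall: Downtown 139/306 = 45.4%, Lakeview 192/337 = 57.0% → Lakeview
Downtown wins each credit group but Lakeview wins overall — the comparison reverses. Downtown's applications skew toward subprime, which has a lower base rate.

No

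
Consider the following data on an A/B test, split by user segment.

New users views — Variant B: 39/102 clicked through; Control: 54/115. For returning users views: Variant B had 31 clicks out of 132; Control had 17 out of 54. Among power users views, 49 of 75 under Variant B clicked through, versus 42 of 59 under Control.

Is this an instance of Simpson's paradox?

New users: Variant B 39/102 = 38.2%, Control 54/115 = 47.0% → Control
Returning users: Variant B 31/132 = 23.5%, Control 17/54 = 31.5% → Control
Power users: Variant B 49/75 = 65.3%, Control 42/59 = 71.2% → Control
Overall: Variant B 119/309 = 38.5%, Control 113/228 = 49.6% → Control
Control wins overall and in every user group — no reversal.

No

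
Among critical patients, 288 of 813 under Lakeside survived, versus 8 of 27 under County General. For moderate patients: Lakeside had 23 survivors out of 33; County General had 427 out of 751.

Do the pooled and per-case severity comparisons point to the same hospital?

No

Critical: Lakeside 288/813 = 35.4%, County General 8/27 = 29.6% → Lakeside
Moderate: Lakeside 23/33 = 69.7%, County General 427/751 = 56.9% → Lakeside
Overall: Lakeside 311/846 = 36.8%, County General 435/778 = 55.9% → County General
Lakeside wins each case group but County General wins overall — the comparison reverses. Lakeside's patients skew toward critical, which has a lower base rate.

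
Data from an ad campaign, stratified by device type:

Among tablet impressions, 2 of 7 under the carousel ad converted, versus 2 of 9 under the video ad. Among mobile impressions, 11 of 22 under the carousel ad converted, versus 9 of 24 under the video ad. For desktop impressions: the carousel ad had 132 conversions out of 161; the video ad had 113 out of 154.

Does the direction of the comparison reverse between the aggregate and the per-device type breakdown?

No

Tablet: the carousel ad 2/7 = 28.6%, the video ad 2/9 = 22.2% → the carousel ad
Mobile: the carousel ad 11/22 = 50.0%, the video ad 9/24 = 37.5% → the carousel ad
Desktop: the carousel ad 132/161 = 82.0%, the video ad 113/154 = 73.4% → the carousel ad
Overall: the carousel ad 145/190 = 76.3%, the video ad 124/187 = 66.3% → the carousel ad
The carousel ad wins overall and in every device group — no reversal.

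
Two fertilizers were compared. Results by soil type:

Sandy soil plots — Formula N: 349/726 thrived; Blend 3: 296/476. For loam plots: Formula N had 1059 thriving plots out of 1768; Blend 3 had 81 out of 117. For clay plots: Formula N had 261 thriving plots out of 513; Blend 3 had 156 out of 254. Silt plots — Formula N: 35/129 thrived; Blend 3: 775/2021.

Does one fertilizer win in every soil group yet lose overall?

Yes

Sandy soil: Formula N 349/726 = 48.1%, Blend 3 296/476 = 62.2% → Blend 3
Loam: Formula N 1059/1768 = 59.9%, Blend 3 81/117 = 69.2% → Blend 3
Clay: Formula N 261/513 = 50.9%, Blend 3 156/254 = 61.4% → Blend 3
Silt: Formula N 35/129 = 27.1%, Blend 3 775/2021 = 38.3% → Blend 3
Overall: Formula N 1704/3136 = 54.3%, Blend 3 1308/2868 = 45.6% → Formula N
Blend 3 wins each soil group but Formula N wins overall — the comparison reverses. Blend 3's plots skew toward silt, which has a lower base rate.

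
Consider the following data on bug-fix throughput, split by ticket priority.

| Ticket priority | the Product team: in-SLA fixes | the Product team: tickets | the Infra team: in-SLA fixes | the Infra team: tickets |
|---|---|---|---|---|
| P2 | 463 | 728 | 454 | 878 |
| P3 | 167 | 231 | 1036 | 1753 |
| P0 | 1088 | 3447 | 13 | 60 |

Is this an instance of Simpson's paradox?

P2: the Product team 463/728 = 63.6%, the Infra team 454/878 = 51.7% → the Product team
P3: the Product team 167/231 = 72.3%, the Infra team 1036/1753 = 59.1% → the Product team
P0: the Product team 1088/3447 = 31.6%, the Infra team 13/60 = 21.7% → the Product team
Overall: the Product team 1718/4406 = 39.0%, the Infra team 1503/2691 = 55.9% → the Infra team
The Product team wins each ticket group but the Infra team wins overall — the comparison reverses. The Product team's tickets skew toward P0, which has a lower base rate.

Yes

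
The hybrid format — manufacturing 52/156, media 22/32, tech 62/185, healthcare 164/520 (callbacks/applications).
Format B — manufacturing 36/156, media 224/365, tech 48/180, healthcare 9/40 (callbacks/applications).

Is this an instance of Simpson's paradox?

Yes

Manufacturing: the hybrid format 52/156 = 33.3%, Format B 36/156 = 23.1% → the hybrid format
Media: the hybrid format 22/32 = 68.8%, Format B 224/365 = 61.4% → the hybrid format
Tech: the hybrid format 62/185 = 33.5%, Format B 48/180 = 26.7% → the hybrid format
Healthcare: the hybrid format 164/520 = 31.5%, Format B 9/40 = 22.5% → the hybrid format
Overall: the hybrid format 300/893 = 33.6%, Format B 317/741 = 42.8% → Format B
The hybrid format wins each industry group but Format B wins overall — the comparison reverses. The hybrid format's applications skew toward healthcare, which has a lower base rate.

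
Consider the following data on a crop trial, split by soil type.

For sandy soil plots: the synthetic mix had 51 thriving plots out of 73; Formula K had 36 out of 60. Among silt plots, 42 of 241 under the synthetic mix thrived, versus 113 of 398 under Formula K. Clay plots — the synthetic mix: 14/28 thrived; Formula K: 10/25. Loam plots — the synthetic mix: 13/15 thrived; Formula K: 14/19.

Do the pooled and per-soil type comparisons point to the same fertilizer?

No

Sandy soil: the synthetic mix 51/73 = 69.9%, Formula K 36/60 = 60.0% → the synthetic mix
Silt: the synthetic mix 42/241 = 17.4%, Formula K 113/398 = 28.4% → Formula K
Clay: the synthetic mix 14/28 = 50.0%, Formula K 10/25 = 40.0% → the synthetic mix
Loam: the synthetic mix 13/15 = 86.7%, Formula K 14/19 = 73.7% → the synthetic mix
Overall: the synthetic mix 120/357 = 33.6%, Formula K 173/502 = 34.5% → Formula K
Neither sweeps: the synthetic mix wins 3 of 4 groups, Formula K wins 1. Formula K wins overall but not every group — no Simpson reversal.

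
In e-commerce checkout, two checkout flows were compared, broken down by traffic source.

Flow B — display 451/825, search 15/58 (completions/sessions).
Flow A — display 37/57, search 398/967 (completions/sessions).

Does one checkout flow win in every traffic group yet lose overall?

Display: Flow B 451/825 = 54.7%, Flow A 37/57 = 64.9% → Flow A
Search: Flow B 15/58 = 25.9%, Flow A 398/967 = 41.2% → Flow A
Overall: Flow B 466/883 = 52.8%, Flow A 435/1024 = 42.5% → Flow B
Flow A wins each traffic group but Flow B wins overall — the comparison reverses. Flow A's sessions skew toward search, which has a lower base rate.

Yes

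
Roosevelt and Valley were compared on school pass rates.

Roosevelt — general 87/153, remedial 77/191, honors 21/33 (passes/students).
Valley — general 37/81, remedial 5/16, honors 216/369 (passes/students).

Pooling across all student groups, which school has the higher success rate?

Valley

General: Roosevelt 87/153 = 56.9%, Valley 37/81 = 45.7% → Roosevelt
Remedial: Roosevelt 77/191 = 40.3%, Valley 5/16 = 31.2% → Roosevelt
Honors: Roosevelt 21/33 = 63.6%, Valley 216/369 = 58.5% → Roosevelt
Overall: Roosevelt 185/377 = 49.1%, Valley 258/466 = 55.4% → Valley
(Roosevelt wins every student group but Valley wins overall — Roosevelt's students skew toward the low-rate remedial group.)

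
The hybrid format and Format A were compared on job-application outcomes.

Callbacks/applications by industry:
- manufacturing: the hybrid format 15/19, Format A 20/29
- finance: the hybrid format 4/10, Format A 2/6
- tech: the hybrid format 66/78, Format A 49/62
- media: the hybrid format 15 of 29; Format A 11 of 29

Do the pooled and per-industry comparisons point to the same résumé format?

Yes

Manufacturing: the hybrid format 15/19 = 78.9%, Format A 20/29 = 69.0% → the hybrid format
Finance: the hybrid format 4/10 = 40.0%, Format A 2/6 = 33.3% → the hybrid format
Tech: the hybrid format 66/78 = 84.6%, Format A 49/62 = 79.0% → the hybrid format
Media: the hybrid format 15/29 = 51.7%, Format A 11/29 = 37.9% → the hybrid format
Overall: the hybrid format 100/136 = 73.5%, Format A 82/126 = 65.1% → the hybrid format
The hybrid format wins overall and in every industry group — no reversal.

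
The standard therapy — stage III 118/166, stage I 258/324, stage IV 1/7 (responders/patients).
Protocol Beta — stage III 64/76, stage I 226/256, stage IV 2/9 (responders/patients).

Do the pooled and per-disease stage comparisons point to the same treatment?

Yes

Stage III: the standard therapy 118/166 = 71.1%, Protocol Beta 64/76 = 84.2% → Protocol Beta
Stage I: the standard therapy 258/324 = 79.6%, Protocol Beta 226/256 = 88.3% → Protocol Beta
Stage IV: the standard therapy 1/7 = 14.3%, Protocol Beta 2/9 = 22.2% → Protocol Beta
Overall: the standard therapy 377/497 = 75.9%, Protocol Beta 292/341 = 85.6% → Protocol Beta
Protocol Beta wins overall and in every disease group — no reversal.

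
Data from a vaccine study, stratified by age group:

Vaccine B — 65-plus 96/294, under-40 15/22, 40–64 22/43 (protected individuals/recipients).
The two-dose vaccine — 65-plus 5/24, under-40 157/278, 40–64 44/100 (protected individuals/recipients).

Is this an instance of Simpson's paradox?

Yes

65-plus: Vaccine B 96/294 = 32.7%, the two-dose vaccine 5/24 = 20.8% → Vaccine B
Under-40: Vaccine B 15/22 = 68.2%, the two-dose vaccine 157/278 = 56.5% → Vaccine B
40–64: Vaccine B 22/43 = 51.2%, the two-dose vaccine 44/100 = 44.0% → Vaccine B
Overall: Vaccine B 133/359 = 37.0%, the two-dose vaccine 206/402 = 51.2% → the two-dose vaccine
Vaccine B wins each age group but the two-dose vaccine wins overall — the comparison reverses. Vaccine B's recipients skew toward 65-plus, which has a lower base rate.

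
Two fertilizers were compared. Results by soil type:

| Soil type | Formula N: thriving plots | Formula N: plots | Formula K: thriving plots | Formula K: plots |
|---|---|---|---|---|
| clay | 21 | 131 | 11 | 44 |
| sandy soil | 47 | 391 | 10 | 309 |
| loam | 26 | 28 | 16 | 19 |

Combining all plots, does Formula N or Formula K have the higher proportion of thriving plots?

Clay: Formula N 21/131 = 16.0%, Formula K 11/44 = 25.0% → Formula K
Sandy soil: Formula N 47/391 = 12.0%, Formula K 10/309 = 3.2% → Formula N
Loam: Formula N 26/28 = 92.9%, Formula K 16/19 = 84.2% → Formula N
Overall: Formula N 94/550 = 17.1%, Formula K 37/372 = 9.9% → Formula N
(Neither sweeps every soil group, but Formula N has the higher pooled rate.)

Formula N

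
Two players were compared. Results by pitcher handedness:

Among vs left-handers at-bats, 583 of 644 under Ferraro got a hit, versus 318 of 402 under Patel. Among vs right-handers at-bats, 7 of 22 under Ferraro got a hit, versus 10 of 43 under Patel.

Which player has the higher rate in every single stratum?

Vs left-handers: Ferraro 583/644 = 90.5%, Patel 318/402 = 79.1% → Ferraro
Vs right-handers: Ferraro 7/22 = 31.8%, Patel 10/43 = 23.3% → Ferraro
Ferraro has the higher rate in both groups.

Ferraro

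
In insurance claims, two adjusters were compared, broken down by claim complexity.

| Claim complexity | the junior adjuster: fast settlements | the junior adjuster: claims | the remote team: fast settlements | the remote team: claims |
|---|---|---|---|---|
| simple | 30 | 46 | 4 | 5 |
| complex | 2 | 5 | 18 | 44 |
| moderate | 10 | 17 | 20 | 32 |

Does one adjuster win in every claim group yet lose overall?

Yes

Simple: the junior adjuster 30/46 = 65.2%, the remote team 4/5 = 80.0% → the remote team
Complex: the junior adjuster 2/5 = 40.0%, the remote team 18/44 = 40.9% → the remote team
Moderate: the junior adjuster 10/17 = 58.8%, the remote team 20/32 = 62.5% → the remote team
Overall: the junior adjuster 42/68 = 61.8%, the remote team 42/81 = 51.9% → the junior adjuster
The remote team wins each claim group but the junior adjuster wins overall — the comparison reverses. The remote team's claims skew toward complex, which has a lower base rate.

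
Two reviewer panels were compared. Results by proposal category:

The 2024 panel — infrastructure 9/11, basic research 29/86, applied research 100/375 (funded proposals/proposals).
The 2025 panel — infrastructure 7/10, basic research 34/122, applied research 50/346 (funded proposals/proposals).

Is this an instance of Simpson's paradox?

No

Infrastructure: the 2024 panel 9/11 = 81.8%, the 2025 panel 7/10 = 70.0% → the 2024 panel
Basic research: the 2024 panel 29/86 = 33.7%, the 2025 panel 34/122 = 27.9% → the 2024 panel
Applied research: the 2024 panel 100/375 = 26.7%, the 2025 panel 50/346 = 14.5% → the 2024 panel
Overall: the 2024 panel 138/472 = 29.2%, the 2025 panel 91/478 = 19.0% → the 2024 panel
The 2024 panel wins overall and in every proposal group — no reversal.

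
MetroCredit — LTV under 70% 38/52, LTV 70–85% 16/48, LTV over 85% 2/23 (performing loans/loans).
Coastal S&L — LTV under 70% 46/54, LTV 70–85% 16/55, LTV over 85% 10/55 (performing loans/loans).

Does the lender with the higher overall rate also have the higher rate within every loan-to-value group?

No

LTV under 70%: MetroCredit 38/52 = 73.1%, Coastal S&L 46/54 = 85.2% → Coastal S&L
LTV 70–85%: MetroCredit 16/48 = 33.3%, Coastal S&L 16/55 = 29.1% → MetroCredit
LTV over 85%: MetroCredit 2/23 = 8.7%, Coastal S&L 10/55 = 18.2% → Coastal S&L
Overall: MetroCredit 56/123 = 45.5%, Coastal S&L 72/164 = 43.9% → MetroCredit
Neither sweeps: MetroCredit wins 1 of 3 groups, Coastal S&L wins 2. MetroCredit wins overall but not every group — no Simpson reversal.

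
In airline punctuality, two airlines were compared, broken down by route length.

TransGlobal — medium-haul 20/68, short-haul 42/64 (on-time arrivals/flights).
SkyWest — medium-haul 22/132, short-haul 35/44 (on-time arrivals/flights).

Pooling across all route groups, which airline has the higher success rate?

Medium-haul: TransGlobal 20/68 = 29.4%, SkyWest 22/132 = 16.7% → TransGlobal
Short-haul: TransGlobal 42/64 = 65.6%, SkyWest 35/44 = 79.5% → SkyWest
Overall: TransGlobal 62/132 = 47.0%, SkyWest 57/176 = 32.4% → TransGlobal
(Neither sweeps every route group, but TransGlobal has the higher pooled rate.)

TransGlobal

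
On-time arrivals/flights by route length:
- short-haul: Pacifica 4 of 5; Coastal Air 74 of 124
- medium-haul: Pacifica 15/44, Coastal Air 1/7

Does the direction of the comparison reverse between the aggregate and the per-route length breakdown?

Short-haul: Pacifica 4/5 = 80.0%, Coastal Air 74/124 = 59.7% → Pacifica
Medium-haul: Pacifica 15/44 = 34.1%, Coastal Air 1/7 = 14.3% → Pacifica
Overall: Pacifica 19/49 = 38.8%, Coastal Air 75/131 = 57.3% → Coastal Air
Pacifica wins each route group but Coastal Air wins overall — the comparison reverses. Pacifica's flights skew toward medium-haul, which has a lower base rate.

Yes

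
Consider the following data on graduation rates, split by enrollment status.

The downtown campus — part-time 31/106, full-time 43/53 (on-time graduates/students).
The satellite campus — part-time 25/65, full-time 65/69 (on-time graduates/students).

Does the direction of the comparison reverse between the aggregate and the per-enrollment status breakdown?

No

Part-time: the downtown campus 31/106 = 29.2%, the satellite campus 25/65 = 38.5% → the satellite campus
Full-time: the downtown campus 43/53 = 81.1%, the satellite campus 65/69 = 94.2% → the satellite campus
Overall: the downtown campus 74/159 = 46.5%, the satellite campus 90/134 = 67.2% → the satellite campus
The satellite campus wins overall and in every enrollment group — no reversal.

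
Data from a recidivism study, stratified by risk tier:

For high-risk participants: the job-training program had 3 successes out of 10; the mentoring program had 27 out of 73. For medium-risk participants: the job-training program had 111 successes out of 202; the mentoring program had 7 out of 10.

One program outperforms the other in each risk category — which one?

High-risk: the job-training program 3/10 = 30.0%, the mentoring program 27/73 = 37.0% → the mentoring program
Medium-risk: the job-training program 111/202 = 55.0%, the mentoring program 7/10 = 70.0% → the mentoring program
The mentoring program has the higher rate in both groups.

the mentoring program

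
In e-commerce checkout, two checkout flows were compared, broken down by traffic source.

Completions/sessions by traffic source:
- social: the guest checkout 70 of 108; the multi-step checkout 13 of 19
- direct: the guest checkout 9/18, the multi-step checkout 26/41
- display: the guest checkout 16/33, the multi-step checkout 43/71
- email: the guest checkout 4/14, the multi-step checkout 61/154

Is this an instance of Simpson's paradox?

Yes

Social: the guest checkout 70/108 = 64.8%, the multi-step checkout 13/19 = 68.4% → the multi-step checkout
Direct: the guest checkout 9/18 = 50.0%, the multi-step checkout 26/41 = 63.4% → the multi-step checkout
Display: the guest checkout 16/33 = 48.5%, the multi-step checkout 43/71 = 60.6% → the multi-step checkout
Email: the guest checkout 4/14 = 28.6%, the multi-step checkout 61/154 = 39.6% → the multi-step checkout
Overall: the guest checkout 99/173 = 57.2%, the multi-step checkout 143/285 = 50.2% → the guest checkout
The multi-step checkout wins each traffic group but the guest checkout wins overall — the comparison reverses. The multi-step checkout's sessions skew toward email, which has a lower base rate.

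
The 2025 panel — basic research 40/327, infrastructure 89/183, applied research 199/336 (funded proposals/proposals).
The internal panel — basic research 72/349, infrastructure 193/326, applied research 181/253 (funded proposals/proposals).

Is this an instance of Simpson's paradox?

No

Basic research: the 2025 panel 40/327 = 12.2%, the internal panel 72/349 = 20.6% → the internal panel
Infrastructure: the 2025 panel 89/183 = 48.6%, the internal panel 193/326 = 59.2% → the internal panel
Applied research: the 2025 panel 199/336 = 59.2%, the internal panel 181/253 = 71.5% → the internal panel
Overall: the 2025 panel 328/846 = 38.8%, the internal panel 446/928 = 48.1% → the internal panel
The internal panel wins overall and in every proposal group — no reversal.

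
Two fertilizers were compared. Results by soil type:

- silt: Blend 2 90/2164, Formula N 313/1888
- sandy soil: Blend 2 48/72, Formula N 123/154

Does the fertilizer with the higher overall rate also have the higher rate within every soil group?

Yes

Silt: Blend 2 90/2164 = 4.2%, Formula N 313/1888 = 16.6% → Formula N
Sandy soil: Blend 2 48/72 = 66.7%, Formula N 123/154 = 79.9% → Formula N
Overall: Blend 2 138/2236 = 6.2%, Formula N 436/2042 = 21.4% → Formula N
Formula N wins overall and in every soil group — no reversal.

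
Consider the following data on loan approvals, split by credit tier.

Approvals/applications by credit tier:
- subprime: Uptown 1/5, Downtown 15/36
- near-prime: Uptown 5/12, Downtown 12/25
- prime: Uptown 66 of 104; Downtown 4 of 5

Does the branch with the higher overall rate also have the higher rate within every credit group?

Subprime: Uptown 1/5 = 20.0%, Downtown 15/36 = 41.7% → Downtown
Near-prime: Uptown 5/12 = 41.7%, Downtown 12/25 = 48.0% → Downtown
Prime: Uptown 66/104 = 63.5%, Downtown 4/5 = 80.0% → Downtown
Overall: Uptown 72/121 = 59.5%, Downtown 31/66 = 47.0% → Uptown
Downtown wins each credit group but Uptown wins overall — the comparison reverses. Downtown's applications skew toward subprime, which has a lower base rate.

No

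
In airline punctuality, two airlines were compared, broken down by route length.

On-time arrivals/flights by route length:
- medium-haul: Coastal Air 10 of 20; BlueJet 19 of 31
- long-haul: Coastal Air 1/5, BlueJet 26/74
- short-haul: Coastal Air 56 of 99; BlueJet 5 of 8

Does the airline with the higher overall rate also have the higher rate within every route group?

Medium-haul: Coastal Air 10/20 = 50.0%, BlueJet 19/31 = 61.3% → BlueJet
Long-haul: Coastal Air 1/5 = 20.0%, BlueJet 26/74 = 35.1% → BlueJet
Short-haul: Coastal Air 56/99 = 56.6%, BlueJet 5/8 = 62.5% → BlueJet
Overall: Coastal Air 67/124 = 54.0%, BlueJet 50/113 = 44.2% → Coastal Air
BlueJet wins each route group but Coastal Air wins overall — the comparison reverses. BlueJet's flights skew toward long-haul, which has a lower base rate.

No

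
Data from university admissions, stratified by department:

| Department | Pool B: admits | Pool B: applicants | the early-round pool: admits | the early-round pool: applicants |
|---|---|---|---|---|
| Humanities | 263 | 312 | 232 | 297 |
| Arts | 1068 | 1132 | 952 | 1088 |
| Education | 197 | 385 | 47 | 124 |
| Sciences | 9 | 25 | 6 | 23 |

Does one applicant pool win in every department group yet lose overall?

No

Humanities: Pool B 263/312 = 84.3%, the early-round pool 232/297 = 78.1% → Pool B
Arts: Pool B 1068/1132 = 94.3%, the early-round pool 952/1088 = 87.5% → Pool B
Education: Pool B 197/385 = 51.2%, the early-round pool 47/124 = 37.9% → Pool B
Sciences: Pool B 9/25 = 36.0%, the early-round pool 6/23 = 26.1% → Pool B
Overall: Pool B 1537/1854 = 82.9%, the early-round pool 1237/1532 = 80.7% → Pool B
Pool B wins overall and in every department group — no reversal.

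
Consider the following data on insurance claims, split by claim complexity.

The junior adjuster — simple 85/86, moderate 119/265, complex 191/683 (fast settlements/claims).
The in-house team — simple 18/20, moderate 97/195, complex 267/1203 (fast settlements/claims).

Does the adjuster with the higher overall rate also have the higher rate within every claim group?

Simple: the junior adjuster 85/86 = 98.8%, the in-house team 18/20 = 90.0% → the junior adjuster
Moderate: the junior adjuster 119/265 = 44.9%, the in-house team 97/195 = 49.7% → the in-house team
Complex: the junior adjuster 191/683 = 28.0%, the in-house team 267/1203 = 22.2% → the junior adjuster
Overall: the junior adjuster 395/1034 = 38.2%, the in-house team 382/1418 = 26.9% → the junior adjuster
Neither sweeps: the junior adjuster wins 2 of 3 groups, the in-house team wins 1. The junior adjuster wins overall but not every group — no Simpson reversal.

No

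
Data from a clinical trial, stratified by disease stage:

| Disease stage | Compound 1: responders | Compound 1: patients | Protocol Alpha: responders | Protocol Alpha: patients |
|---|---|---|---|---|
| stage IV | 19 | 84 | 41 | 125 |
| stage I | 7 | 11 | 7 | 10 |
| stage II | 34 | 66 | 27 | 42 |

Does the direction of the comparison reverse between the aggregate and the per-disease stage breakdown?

Stage IV: Compound 1 19/84 = 22.6%, Protocol Alpha 41/125 = 32.8% → Protocol Alpha
Stage I: Compound 1 7/11 = 63.6%, Protocol Alpha 7/10 = 70.0% → Protocol Alpha
Stage II: Compound 1 34/66 = 51.5%, Protocol Alpha 27/42 = 64.3% → Protocol Alpha
Overall: Compound 1 60/161 = 37.3%, Protocol Alpha 75/177 = 42.4% → Protocol Alpha
Protocol Alpha wins overall and in every disease group — no reversal.

No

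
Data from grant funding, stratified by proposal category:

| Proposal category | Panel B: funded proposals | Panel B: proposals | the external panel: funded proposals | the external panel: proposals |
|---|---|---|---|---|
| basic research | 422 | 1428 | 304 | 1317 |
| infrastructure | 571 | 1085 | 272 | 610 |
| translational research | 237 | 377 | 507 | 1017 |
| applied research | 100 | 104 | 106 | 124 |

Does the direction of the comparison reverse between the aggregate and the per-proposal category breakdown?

No

Basic research: Panel B 422/1428 = 29.6%, the external panel 304/1317 = 23.1% → Panel B
Infrastructure: Panel B 571/1085 = 52.6%, the external panel 272/610 = 44.6% → Panel B
Translational research: Panel B 237/377 = 62.9%, the external panel 507/1017 = 49.9% → Panel B
Applied research: Panel B 100/104 = 96.2%, the external panel 106/124 = 85.5% → Panel B
Overall: Panel B 1330/2994 = 44.4%, the external panel 1189/3068 = 38.8% → Panel B
Panel B wins overall and in every proposal group — no reversal.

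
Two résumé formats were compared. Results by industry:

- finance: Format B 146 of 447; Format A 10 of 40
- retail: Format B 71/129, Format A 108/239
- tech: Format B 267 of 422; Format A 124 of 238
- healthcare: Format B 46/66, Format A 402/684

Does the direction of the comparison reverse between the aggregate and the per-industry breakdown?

Finance: Format B 146/447 = 32.7%, Format A 10/40 = 25.0% → Format B
Retail: Format B 71/129 = 55.0%, Format A 108/239 = 45.2% → Format B
Tech: Format B 267/422 = 63.3%, Format A 124/238 = 52.1% → Format B
Healthcare: Format B 46/66 = 69.7%, Format A 402/684 = 58.8% → Format B
Overall: Format B 530/1064 = 49.8%, Format A 644/1201 = 53.6% → Format A
Format B wins each industry group but Format A wins overall — the comparison reverses. Format B's applications skew toward finance, which has a lower base rate.

Yes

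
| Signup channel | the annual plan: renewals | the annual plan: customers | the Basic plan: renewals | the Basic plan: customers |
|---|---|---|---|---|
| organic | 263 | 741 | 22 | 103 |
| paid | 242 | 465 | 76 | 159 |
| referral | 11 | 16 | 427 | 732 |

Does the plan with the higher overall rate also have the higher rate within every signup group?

No

Organic: the annual plan 263/741 = 35.5%, the Basic plan 22/103 = 21.4% → the annual plan
Paid: the annual plan 242/465 = 52.0%, the Basic plan 76/159 = 47.8% → the annual plan
Referral: the annual plan 11/16 = 68.8%, the Basic plan 427/732 = 58.3% → the annual plan
Overall: the annual plan 516/1222 = 42.2%, the Basic plan 525/994 = 52.8% → the Basic plan
The annual plan wins each signup group but the Basic plan wins overall — the comparison reverses. The annual plan's customers skew toward organic, which has a lower base rate.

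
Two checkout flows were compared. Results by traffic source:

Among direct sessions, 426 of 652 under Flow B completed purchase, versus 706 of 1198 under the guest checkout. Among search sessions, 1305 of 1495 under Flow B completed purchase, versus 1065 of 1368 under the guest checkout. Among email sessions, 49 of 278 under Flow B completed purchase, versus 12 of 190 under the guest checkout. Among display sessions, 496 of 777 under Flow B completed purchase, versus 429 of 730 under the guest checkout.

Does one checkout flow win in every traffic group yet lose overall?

Direct: Flow B 426/652 = 65.3%, the guest checkout 706/1198 = 58.9% → Flow B
Search: Flow B 1305/1495 = 87.3%, the guest checkout 1065/1368 = 77.9% → Flow B
Email: Flow B 49/278 = 17.6%, the guest checkout 12/190 = 6.3% → Flow B
Display: Flow B 496/777 = 63.8%, the guest checkout 429/730 = 58.8% → Flow B
Overall: Flow B 2276/3202 = 71.1%, the guest checkout 2212/3486 = 63.5% → Flow B
Flow B wins overall and in every traffic group — no reversal.

No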